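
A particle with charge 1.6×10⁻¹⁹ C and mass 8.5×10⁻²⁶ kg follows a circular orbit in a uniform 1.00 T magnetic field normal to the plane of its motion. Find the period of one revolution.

The cyclotron period depends only on m, q, B: T = 2πm/(|q|B).
T = 2π(8.5×10⁻²⁶)/((1.6×10⁻¹⁹)(1.00)) ≈ 3.34×10⁻⁶ s.

T ≈ 3.34×10⁻⁶ s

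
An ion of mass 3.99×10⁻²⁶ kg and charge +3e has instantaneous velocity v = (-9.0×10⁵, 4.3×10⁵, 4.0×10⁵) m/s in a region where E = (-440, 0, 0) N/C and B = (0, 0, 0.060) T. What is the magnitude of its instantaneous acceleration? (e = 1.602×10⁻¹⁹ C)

v×B = (2.58×10⁴, 5.40×10⁴, 0) N/C.
E + v×B = (2.54×10⁴, 5.40×10⁴, 0) N/C.
F = q(E + v×B) = (4.806×10⁻¹⁹ C)·(2.54×10⁴, 5.40×10⁴, 0) = (1.22×10⁻¹⁴, 2.60×10⁻¹⁴, 0) N.
|a| = |F|/m = 2.867×10⁻¹⁴/3.99×10⁻²⁶ ≈ 7.19×10¹¹ m/s².

|a| ≈ 7.19×10¹¹ m/s²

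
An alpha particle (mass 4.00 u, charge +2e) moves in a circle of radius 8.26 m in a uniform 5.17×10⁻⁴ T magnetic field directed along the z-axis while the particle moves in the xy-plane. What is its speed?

From |q|vB = mv²/r, v = |q|Br/m.
v = (3.204×10⁻¹⁹)(5.17×10⁻⁴)(8.26)/6.644×10⁻²⁷ ≈ 2.06×10⁵ m/s.

v ≈ 2.06×10⁵ m/s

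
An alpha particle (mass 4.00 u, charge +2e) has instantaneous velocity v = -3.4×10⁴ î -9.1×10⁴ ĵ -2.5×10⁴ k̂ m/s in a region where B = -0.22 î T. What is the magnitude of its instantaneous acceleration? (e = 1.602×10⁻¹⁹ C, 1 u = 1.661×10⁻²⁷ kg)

|a| ≈ 1.00×10¹² m/s²

v×B = (0, 5500, -2.00×10⁴) N/C.
F = q v×B = (3.204×10⁻¹⁹ C)·(0, 5500, -2.00×10⁴) = (0, 1.76×10⁻¹⁵, -6.41×10⁻¹⁵) N.
|a| = |F|/m = 6.652×10⁻¹⁵/6.644×10⁻²⁷ ≈ 1.00×10¹² m/s².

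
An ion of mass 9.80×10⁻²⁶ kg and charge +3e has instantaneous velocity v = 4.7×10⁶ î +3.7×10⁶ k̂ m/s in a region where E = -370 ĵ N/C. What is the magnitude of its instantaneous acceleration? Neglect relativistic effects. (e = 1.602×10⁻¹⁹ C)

Only an electric field acts, so F = qE = (4.806×10⁻¹⁹ C)·(0, -370, 0) = (0, -1.78×10⁻¹⁶, 0) N.
|a| = |F|/m = 1.778×10⁻¹⁶/9.80×10⁻²⁶ ≈ 1.81×10⁹ m/s².

|a| ≈ 1.81×10⁹ m/s²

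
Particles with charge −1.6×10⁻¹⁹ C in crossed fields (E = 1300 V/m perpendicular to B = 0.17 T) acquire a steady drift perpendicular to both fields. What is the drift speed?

v_d ≈ 7600 m/s

The steady drift has the magnetic force balancing the electric force, so v_d = E/B.
v_d = 1300/0.17 = 7600 m/s.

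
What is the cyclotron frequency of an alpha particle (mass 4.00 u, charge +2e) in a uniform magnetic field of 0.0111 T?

f ≈ 8.52×10⁴ Hz

f = |q|B/(2πm).
f = (3.204×10⁻¹⁹)(0.0111)/(2π·6.644×10⁻²⁷) ≈ 8.52×10⁴ Hz.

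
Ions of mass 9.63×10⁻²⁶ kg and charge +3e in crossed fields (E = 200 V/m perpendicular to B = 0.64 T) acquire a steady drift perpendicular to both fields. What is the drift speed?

v_d ≈ 310 m/s

In crossed fields the guiding centre drifts at v_d = |E×B|/B² = E/B, independent of charge and mass.
v_d = 200/0.64 = 310 m/s.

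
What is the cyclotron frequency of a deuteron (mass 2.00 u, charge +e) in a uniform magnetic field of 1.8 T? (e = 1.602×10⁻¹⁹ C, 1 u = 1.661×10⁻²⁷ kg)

f ≈ 1.4×10⁷ Hz

f = |q|B/(2πm).
f = (1.602×10⁻¹⁹)(1.8)/(2π·3.322×10⁻²⁷) ≈ 1.4×10⁷ Hz.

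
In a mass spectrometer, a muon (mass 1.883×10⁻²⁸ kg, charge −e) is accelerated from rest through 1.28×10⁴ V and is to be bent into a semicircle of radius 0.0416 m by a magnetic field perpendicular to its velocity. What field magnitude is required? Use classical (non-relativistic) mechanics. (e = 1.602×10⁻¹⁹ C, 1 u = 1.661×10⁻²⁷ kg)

v = √(2|q|V/m) = √(2·1.602×10⁻¹⁹·1.28×10⁴/1.883×10⁻²⁸) ≈ 4.667×10⁶ m/s.
B = mv/(|q|r) = (1.883×10⁻²⁸)(4.667×10⁶)/((1.602×10⁻¹⁹)(0.0416)) ≈ 0.132 T.

B ≈ 0.132 T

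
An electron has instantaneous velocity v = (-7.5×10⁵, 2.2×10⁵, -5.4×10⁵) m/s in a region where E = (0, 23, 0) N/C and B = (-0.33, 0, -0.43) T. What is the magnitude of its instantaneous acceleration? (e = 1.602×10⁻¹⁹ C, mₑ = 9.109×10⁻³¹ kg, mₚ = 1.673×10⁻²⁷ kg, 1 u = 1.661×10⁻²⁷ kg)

|a| ≈ 3.29×10¹⁶ m/s²

v×B = (-9.46×10⁴, -1.44×10⁵, 7.26×10⁴) N/C.
E + v×B = (-9.46×10⁴, -1.44×10⁵, 7.26×10⁴) N/C.
F = q(E + v×B) = (−1.602×10⁻¹⁹ C)·(-9.46×10⁴, -1.44×10⁵, 7.26×10⁴) = (1.52×10⁻¹⁴, 2.31×10⁻¹⁴, -1.16×10⁻¹⁴) N.
|a| = |F|/m = 2.999×10⁻¹⁴/9.109×10⁻³¹ ≈ 3.29×10¹⁶ m/s².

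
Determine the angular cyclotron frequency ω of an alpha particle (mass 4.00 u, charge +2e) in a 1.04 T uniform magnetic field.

ω = |q|B/m.
ω = (3.204×10⁻¹⁹)(1.04)/6.644×10⁻²⁷ ≈ 5.02×10⁷ rad/s.

ω ≈ 5.02×10⁷ rad/s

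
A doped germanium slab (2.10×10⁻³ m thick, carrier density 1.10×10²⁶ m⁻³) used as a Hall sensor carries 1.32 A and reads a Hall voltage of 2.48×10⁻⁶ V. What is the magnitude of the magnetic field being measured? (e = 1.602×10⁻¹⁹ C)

B ≈ 0.0695 T

From V_H = IB/(n e t), B = V_H n e t / I.
B = (2.48×10⁻⁶)(1.10×10²⁶)(1.602×10⁻¹⁹)(2.10×10⁻³)/1.32 ≈ 0.0695 T.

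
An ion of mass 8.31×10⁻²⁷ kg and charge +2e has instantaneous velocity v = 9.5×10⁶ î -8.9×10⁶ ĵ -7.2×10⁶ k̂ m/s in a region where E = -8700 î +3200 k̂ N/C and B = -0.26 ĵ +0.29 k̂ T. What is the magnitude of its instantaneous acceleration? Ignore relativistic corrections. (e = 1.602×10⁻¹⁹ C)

v×B = (-4.45×10⁶, -2.76×10⁶, -2.47×10⁶) N/C.
E + v×B = (-4.46×10⁶, -2.76×10⁶, -2.47×10⁶) N/C.
F = q(E + v×B) = (3.204×10⁻¹⁹ C)·(-4.46×10⁶, -2.76×10⁶, -2.47×10⁶) = (-1.43×10⁻¹², -8.83×10⁻¹³, -7.90×10⁻¹³) N.
|a| = |F|/m = 1.857×10⁻¹²/8.31×10⁻²⁷ ≈ 2.23×10¹⁴ m/s².

|a| ≈ 2.23×10¹⁴ m/s²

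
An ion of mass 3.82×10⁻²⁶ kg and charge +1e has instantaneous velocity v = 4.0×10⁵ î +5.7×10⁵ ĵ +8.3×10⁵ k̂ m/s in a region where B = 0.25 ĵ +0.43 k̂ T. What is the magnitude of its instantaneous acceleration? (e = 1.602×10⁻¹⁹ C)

v×B = (3.76×10⁴, -1.72×10⁵, 1.00×10⁵) N/C.
F = q v×B = (1.602×10⁻¹⁹ C)·(3.76×10⁴, -1.72×10⁵, 1.00×10⁵) = (6.02×10⁻¹⁵, -2.76×10⁻¹⁴, 1.60×10⁻¹⁴) N.
|a| = |F|/m = 3.244×10⁻¹⁴/3.82×10⁻²⁶ ≈ 8.49×10¹¹ m/s².

|a| ≈ 8.49×10¹¹ m/s²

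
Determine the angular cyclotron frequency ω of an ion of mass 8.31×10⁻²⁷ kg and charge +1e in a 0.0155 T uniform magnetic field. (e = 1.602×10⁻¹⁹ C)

ω ≈ 2.99×10⁵ rad/s

ω = |q|B/m.
ω = (1.602×10⁻¹⁹)(0.0155)/8.31×10⁻²⁷ ≈ 2.99×10⁵ rad/s.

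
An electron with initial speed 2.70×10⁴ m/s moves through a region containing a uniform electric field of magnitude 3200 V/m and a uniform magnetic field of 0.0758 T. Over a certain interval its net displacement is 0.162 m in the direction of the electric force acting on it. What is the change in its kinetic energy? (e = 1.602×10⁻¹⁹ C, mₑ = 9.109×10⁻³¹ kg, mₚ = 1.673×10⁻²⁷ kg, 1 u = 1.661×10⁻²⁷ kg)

ΔKE ≈ 8.30×10⁻¹⁷ J

The magnetic force is always ⟂ v and does no work; only the electric force changes KE.
ΔKE = F_E · d = |q|E d = (1.602×10⁻¹⁹)(3200)(0.162) ≈ 8.30×10⁻¹⁷ J.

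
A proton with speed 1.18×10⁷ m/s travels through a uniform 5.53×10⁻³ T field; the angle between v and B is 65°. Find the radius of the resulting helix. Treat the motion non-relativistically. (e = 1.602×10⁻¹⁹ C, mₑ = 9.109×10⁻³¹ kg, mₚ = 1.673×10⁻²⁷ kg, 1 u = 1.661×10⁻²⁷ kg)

r ≈ 20.2 m

v⊥ = v sinθ = 1.18×10⁷·sin65° ≈ 1.069×10⁷ m/s.
r = m v⊥/(|q|B) = (1.673×10⁻²⁷)(1.069×10⁷)/((1.602×10⁻¹⁹)(5.53×10⁻³)) ≈ 20.2 m.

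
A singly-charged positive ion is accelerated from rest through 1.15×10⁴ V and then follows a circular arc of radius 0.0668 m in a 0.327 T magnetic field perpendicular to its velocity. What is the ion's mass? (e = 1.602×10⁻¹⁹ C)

m ≈ 3.32×10⁻²⁷ kg

Combine |q|V = ½mv² and r = mv/(|q|B): eliminate v to get m = qB²r²/(2V).
m = (1.602×10⁻¹⁹)(0.327)²(0.0668)²/(2·1.15×10⁴) ≈ 3.32×10⁻²⁷ kg.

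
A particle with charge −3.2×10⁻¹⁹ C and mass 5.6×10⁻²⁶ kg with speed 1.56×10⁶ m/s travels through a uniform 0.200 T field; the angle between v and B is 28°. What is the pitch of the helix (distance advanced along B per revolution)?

v∥ = v cosθ = 1.56×10⁶·cos28° ≈ 1.377×10⁶ m/s.
T = 2πm/(|q|B) = 2π(5.6×10⁻²⁶)/((3.2×10⁻¹⁹)(0.200)) ≈ 5.498×10⁻⁶ s.
pitch = v∥ T = (1.377×10⁶)(5.498×10⁻⁶) ≈ 7.57 m.

p ≈ 7.57 m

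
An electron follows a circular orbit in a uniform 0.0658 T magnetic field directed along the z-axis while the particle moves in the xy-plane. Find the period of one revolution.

T ≈ 5.43×10⁻¹⁰ s

The cyclotron period depends only on m, q, B: T = 2πm/(|q|B).
T = 2π(9.109×10⁻³¹)/((1.602×10⁻¹⁹)(0.0658)) ≈ 5.43×10⁻¹⁰ s.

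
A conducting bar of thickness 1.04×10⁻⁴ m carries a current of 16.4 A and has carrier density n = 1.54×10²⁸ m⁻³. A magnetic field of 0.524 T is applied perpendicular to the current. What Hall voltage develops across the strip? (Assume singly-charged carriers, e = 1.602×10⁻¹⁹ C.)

V_H = IB/(n e t).
V_H = (16.4)(0.524)/((1.54×10²⁸)(1.602×10⁻¹⁹)(1.04×10⁻⁴)) ≈ 3.35×10⁻⁵ V.

V_H ≈ 3.35×10⁻⁵ V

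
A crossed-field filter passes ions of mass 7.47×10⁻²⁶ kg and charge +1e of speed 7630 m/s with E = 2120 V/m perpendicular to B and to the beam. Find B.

B = 0.278 T

Balance of forces in the selector: qE = qvB ⇒ B = E/v.
B = 2120/7630 = 0.278 T.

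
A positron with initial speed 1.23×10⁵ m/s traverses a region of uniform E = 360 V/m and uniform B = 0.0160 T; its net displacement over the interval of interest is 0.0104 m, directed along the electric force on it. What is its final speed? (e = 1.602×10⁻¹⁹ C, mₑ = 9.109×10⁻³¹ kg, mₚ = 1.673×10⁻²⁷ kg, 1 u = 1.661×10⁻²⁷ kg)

v_f ≈ 1.15×10⁶ m/s

B does no work; ΔKE = |q|E d.
½mv_f² = ½mv₀² + |q|Ed = ½(9.109×10⁻³¹)(1.23×10⁵)² + (1.602×10⁻¹⁹)(360)(0.0104) ≈ 6.891×10⁻²¹ J + 5.998×10⁻¹⁹ J ≈ 6.067×10⁻¹⁹ J.
v_f = √(2·6.067×10⁻¹⁹/9.109×10⁻³¹) ≈ 1.15×10⁶ m/s.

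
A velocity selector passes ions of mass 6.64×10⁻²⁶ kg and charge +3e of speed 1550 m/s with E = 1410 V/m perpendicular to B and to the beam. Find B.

B = 0.910 T

Balance of forces in the selector: qE = qvB ⇒ B = E/v.
B = 1410/1550 = 0.910 T.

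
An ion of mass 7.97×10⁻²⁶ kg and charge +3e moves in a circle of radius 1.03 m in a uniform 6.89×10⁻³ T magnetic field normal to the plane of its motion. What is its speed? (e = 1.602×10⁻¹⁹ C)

v ≈ 4.28×10⁴ m/s

From |q|vB = mv²/r, v = |q|Br/m.
v = (4.806×10⁻¹⁹)(6.89×10⁻³)(1.03)/7.97×10⁻²⁶ ≈ 4.28×10⁴ m/s.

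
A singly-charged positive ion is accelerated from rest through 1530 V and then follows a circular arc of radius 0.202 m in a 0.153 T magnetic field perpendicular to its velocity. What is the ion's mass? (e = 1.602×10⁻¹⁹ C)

Combine |q|V = ½mv² and r = mv/(|q|B): eliminate v to get m = qB²r²/(2V).
m = (1.602×10⁻¹⁹)(0.153)²(0.202)²/(2·1530) ≈ 5.00×10⁻²⁶ kg.

m ≈ 5.00×10⁻²⁶ kg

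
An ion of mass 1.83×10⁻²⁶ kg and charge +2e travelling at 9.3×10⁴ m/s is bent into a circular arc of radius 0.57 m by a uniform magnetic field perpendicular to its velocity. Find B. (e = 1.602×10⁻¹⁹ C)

From |q|vB = mv²/r, B = mv/(|q|r).
B = (1.83×10⁻²⁶)(9.3×10⁴)/((3.204×10⁻¹⁹)(0.57)) ≈ 9.3×10⁻³ T.

B ≈ 9.3×10⁻³ T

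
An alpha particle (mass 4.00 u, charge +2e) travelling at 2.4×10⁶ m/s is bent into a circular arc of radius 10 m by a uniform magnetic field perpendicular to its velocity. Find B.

From |q|vB = mv²/r, B = mv/(|q|r).
B = (6.644×10⁻²⁷)(2.4×10⁶)/((3.204×10⁻¹⁹)(10)) ≈ 5.0×10⁻³ T.

B ≈ 5.0×10⁻³ T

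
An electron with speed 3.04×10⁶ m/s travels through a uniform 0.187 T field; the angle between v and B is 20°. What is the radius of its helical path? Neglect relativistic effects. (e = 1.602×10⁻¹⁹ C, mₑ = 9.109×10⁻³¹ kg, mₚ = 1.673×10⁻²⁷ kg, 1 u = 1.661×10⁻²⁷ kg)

r ≈ 3.16×10⁻⁵ m

v⊥ = v sinθ = 3.04×10⁶·sin20° ≈ 1.040×10⁶ m/s.
r = m v⊥/(|q|B) = (9.109×10⁻³¹)(1.040×10⁶)/((1.602×10⁻¹⁹)(0.187)) ≈ 3.16×10⁻⁵ m.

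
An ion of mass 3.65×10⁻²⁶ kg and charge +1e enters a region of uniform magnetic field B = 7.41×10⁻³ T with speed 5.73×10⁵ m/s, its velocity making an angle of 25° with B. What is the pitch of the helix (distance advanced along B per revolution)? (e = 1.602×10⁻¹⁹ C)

p ≈ 100 m

v∥ = v cosθ = 5.73×10⁵·cos25° ≈ 5.193×10⁵ m/s.
T = 2πm/(|q|B) = 2π(3.65×10⁻²⁶)/((1.602×10⁻¹⁹)(7.41×10⁻³)) ≈ 1.932×10⁻⁴ s.
pitch = v∥ T = (5.193×10⁵)(1.932×10⁻⁴) ≈ 100 m.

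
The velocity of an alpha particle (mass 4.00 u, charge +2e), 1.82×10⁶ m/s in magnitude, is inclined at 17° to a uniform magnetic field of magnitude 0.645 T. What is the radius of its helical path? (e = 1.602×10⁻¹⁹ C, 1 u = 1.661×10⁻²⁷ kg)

r ≈ 0.0171 m

v⊥ = v sinθ = 1.82×10⁶·sin17° ≈ 5.321×10⁵ m/s.
r = m v⊥/(|q|B) = (6.644×10⁻²⁷)(5.321×10⁵)/((3.204×10⁻¹⁹)(0.645)) ≈ 0.0171 m.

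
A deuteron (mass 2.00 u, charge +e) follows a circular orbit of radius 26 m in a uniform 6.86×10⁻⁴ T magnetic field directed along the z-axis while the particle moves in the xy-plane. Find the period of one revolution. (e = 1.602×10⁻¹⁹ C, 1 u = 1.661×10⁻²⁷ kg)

The cyclotron period depends only on m, q, B: T = 2πm/(|q|B).
T = 2π(3.322×10⁻²⁷)/((1.602×10⁻¹⁹)(6.86×10⁻⁴)) ≈ 1.90×10⁻⁴ s.

T ≈ 1.90×10⁻⁴ s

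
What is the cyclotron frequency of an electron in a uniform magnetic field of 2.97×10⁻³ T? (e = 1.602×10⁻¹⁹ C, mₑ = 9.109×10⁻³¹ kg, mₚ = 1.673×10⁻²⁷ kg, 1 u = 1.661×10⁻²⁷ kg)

f ≈ 8.31×10⁷ Hz

f = |q|B/(2πm).
f = (1.602×10⁻¹⁹)(2.97×10⁻³)/(2π·9.109×10⁻³¹) ≈ 8.31×10⁷ Hz.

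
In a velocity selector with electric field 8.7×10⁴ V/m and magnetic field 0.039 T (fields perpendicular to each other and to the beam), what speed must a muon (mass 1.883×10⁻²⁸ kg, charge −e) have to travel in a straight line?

v = 2.2×10⁶ m/s

Zero net Lorentz force requires |qE| = |q v×B|, i.e. E = vB.
v = E/B = 8.7×10⁴/0.039 = 2.2×10⁶ m/s.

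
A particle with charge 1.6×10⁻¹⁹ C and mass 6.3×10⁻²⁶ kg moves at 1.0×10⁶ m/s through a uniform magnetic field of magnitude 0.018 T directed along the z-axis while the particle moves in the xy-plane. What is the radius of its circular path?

The magnetic force provides the centripetal force: |q|vB = mv²/r.
r = mv/(|q|B) = (6.3×10⁻²⁶)(1.0×10⁶)/((1.6×10⁻¹⁹)(0.018)) ≈ 22 m.

r ≈ 22 m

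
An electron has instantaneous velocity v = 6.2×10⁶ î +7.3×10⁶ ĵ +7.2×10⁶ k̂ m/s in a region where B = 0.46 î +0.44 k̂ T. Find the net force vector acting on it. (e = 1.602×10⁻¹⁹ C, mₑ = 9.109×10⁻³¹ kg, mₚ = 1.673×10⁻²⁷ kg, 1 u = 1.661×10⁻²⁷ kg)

v×B = (3.21×10⁶, 5.84×10⁵, -3.36×10⁶) N/C.
F = q v×B = (−1.602×10⁻¹⁹ C)·(3.21×10⁶, 5.84×10⁵, -3.36×10⁶) = (-5.15×10⁻¹³, -9.36×10⁻¹⁴, 5.38×10⁻¹³) N.

F ≈ (-5.15×10⁻¹³, -9.36×10⁻¹⁴, 5.38×10⁻¹³) N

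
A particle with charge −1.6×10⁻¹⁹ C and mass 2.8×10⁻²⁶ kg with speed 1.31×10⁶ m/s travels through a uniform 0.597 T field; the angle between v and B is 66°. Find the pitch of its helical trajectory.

p ≈ 0.981 m

v∥ = v cosθ = 1.31×10⁶·cos66° ≈ 5.328×10⁵ m/s.
T = 2πm/(|q|B) = 2π(2.8×10⁻²⁶)/((1.6×10⁻¹⁹)(0.597)) ≈ 1.842×10⁻⁶ s.
pitch = v∥ T = (5.328×10⁵)(1.842×10⁻⁶) ≈ 0.981 m.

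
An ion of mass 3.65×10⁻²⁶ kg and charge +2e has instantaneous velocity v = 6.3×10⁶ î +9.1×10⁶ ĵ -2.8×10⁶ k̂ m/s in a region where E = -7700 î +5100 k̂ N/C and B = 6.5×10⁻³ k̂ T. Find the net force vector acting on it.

v×B = (5.92×10⁴, -4.10×10⁴, 0) N/C.
E + v×B = (5.14×10⁴, -4.10×10⁴, 5100) N/C.
F = q(E + v×B) = (3.204×10⁻¹⁹ C)·(5.14×10⁴, -4.10×10⁴, 5100) = (1.65×10⁻¹⁴, -1.31×10⁻¹⁴, 1.63×10⁻¹⁵) N.

F ≈ (1.65×10⁻¹⁴, -1.31×10⁻¹⁴, 1.63×10⁻¹⁵) N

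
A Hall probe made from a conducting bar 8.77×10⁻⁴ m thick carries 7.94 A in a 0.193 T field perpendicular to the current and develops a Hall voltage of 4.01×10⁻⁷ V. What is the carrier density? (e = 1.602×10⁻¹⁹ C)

n ≈ 2.72×10²⁸ m⁻³

From V_H = IB/(n e t), n = IB/(V_H e t).
n = (7.94)(0.193)/((4.01×10⁻⁷)(1.602×10⁻¹⁹)(8.77×10⁻⁴)) ≈ 2.72×10²⁸ m⁻³.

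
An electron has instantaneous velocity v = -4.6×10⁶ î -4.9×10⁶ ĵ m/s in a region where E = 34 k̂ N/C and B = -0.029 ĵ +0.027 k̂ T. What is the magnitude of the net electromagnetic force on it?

v×B = (-1.32×10⁵, 1.24×10⁵, 1.33×10⁵) N/C.
E + v×B = (-1.32×10⁵, 1.24×10⁵, 1.33×10⁵) N/C.
F = q(E + v×B) = (−1.602×10⁻¹⁹ C)·(-1.32×10⁵, 1.24×10⁵, 1.33×10⁵) = (2.12×10⁻¹⁴, -1.99×10⁻¹⁴, -2.14×10⁻¹⁴) N.
|F| = 3.61×10⁻¹⁴ N.

|F| ≈ 3.61×10⁻¹⁴ N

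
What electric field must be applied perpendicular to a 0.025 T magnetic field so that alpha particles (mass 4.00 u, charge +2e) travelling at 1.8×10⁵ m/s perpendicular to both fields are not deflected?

E = 4500 V/m

For straight-line motion qE = qvB, so E = vB.
E = 1.8×10⁵ × 0.025 = 4500 V/m.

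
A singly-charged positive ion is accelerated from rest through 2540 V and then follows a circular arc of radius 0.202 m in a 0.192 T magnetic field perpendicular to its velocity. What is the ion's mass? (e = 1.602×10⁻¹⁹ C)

m ≈ 4.74×10⁻²⁶ kg

Combine |q|V = ½mv² and r = mv/(|q|B): eliminate v to get m = qB²r²/(2V).
m = (1.602×10⁻¹⁹)(0.192)²(0.202)²/(2·2540) ≈ 4.74×10⁻²⁶ kg.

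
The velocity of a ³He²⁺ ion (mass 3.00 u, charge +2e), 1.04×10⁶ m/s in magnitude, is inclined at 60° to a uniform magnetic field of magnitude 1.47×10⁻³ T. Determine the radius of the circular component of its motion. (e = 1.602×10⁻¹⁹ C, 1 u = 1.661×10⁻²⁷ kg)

r ≈ 9.53 m

v⊥ = v sinθ = 1.04×10⁶·sin60° ≈ 9.007×10⁵ m/s.
r = m v⊥/(|q|B) = (4.983×10⁻²⁷)(9.007×10⁵)/((3.204×10⁻¹⁹)(1.47×10⁻³)) ≈ 9.53 m.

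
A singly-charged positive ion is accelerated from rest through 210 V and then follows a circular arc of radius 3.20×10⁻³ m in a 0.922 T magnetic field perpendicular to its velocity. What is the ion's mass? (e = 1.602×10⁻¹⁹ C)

Combine |q|V = ½mv² and r = mv/(|q|B): eliminate v to get m = qB²r²/(2V).
m = (1.602×10⁻¹⁹)(0.922)²(3.20×10⁻³)²/(2·210) ≈ 3.32×10⁻²⁷ kg.

m ≈ 3.32×10⁻²⁷ kg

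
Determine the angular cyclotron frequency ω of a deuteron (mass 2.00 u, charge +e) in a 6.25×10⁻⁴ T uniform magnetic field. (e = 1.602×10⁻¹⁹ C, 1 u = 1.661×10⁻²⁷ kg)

ω ≈ 3.01×10⁴ rad/s

ω = |q|B/m.
ω = (1.602×10⁻¹⁹)(6.25×10⁻⁴)/3.322×10⁻²⁷ ≈ 3.01×10⁴ rad/s.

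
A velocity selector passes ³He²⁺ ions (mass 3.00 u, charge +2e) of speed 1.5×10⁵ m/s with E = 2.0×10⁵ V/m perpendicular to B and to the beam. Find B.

B = 1.3 T

Balance of forces in the selector: qE = qvB ⇒ B = E/v.
B = 2.0×10⁵/1.5×10⁵ = 1.3 T.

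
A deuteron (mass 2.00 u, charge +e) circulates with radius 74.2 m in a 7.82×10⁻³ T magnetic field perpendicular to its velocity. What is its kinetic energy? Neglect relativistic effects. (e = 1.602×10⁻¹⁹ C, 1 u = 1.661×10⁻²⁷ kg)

v = |q|Br/m, then KE = ½mv² = (qBr)²/(2m).
v = (1.602×10⁻¹⁹)(7.82×10⁻³)(74.2)/3.322×10⁻²⁷ ≈ 2.798×10⁷ m/s.
KE = ½(3.322×10⁻²⁷)(2.798×10⁷)² ≈ 1.30×10⁻¹² J = 8.12×10⁶ eV.

KE ≈ 8.12×10⁶ eV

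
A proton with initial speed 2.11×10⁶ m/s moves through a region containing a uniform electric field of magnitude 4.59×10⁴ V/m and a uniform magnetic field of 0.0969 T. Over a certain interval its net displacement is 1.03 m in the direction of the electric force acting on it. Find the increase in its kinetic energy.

ΔKE ≈ 7.57×10⁻¹⁵ J

The magnetic force is always ⟂ v and does no work; only the electric force changes KE.
ΔKE = F_E · d = |q|E d = (1.602×10⁻¹⁹)(4.59×10⁴)(1.03) ≈ 7.57×10⁻¹⁵ J.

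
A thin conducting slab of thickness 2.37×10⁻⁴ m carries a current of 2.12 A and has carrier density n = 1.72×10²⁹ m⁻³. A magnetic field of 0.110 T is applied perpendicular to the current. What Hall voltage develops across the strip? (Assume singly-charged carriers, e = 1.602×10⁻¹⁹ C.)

V_H = IB/(n e t).
V_H = (2.12)(0.110)/((1.72×10²⁹)(1.602×10⁻¹⁹)(2.37×10⁻⁴)) ≈ 3.57×10⁻⁸ V.

V_H ≈ 3.57×10⁻⁸ V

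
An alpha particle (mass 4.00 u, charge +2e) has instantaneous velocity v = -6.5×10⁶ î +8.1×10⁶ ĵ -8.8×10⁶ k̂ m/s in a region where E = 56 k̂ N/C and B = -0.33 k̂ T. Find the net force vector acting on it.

v×B = (-2.67×10⁶, -2.14×10⁶, 0) N/C.
E + v×B = (-2.67×10⁶, -2.14×10⁶, 56.0) N/C.
F = q(E + v×B) = (3.204×10⁻¹⁹ C)·(-2.67×10⁶, -2.14×10⁶, 56.0) = (-8.56×10⁻¹³, -6.87×10⁻¹³, 1.79×10⁻¹⁷) N.

F ≈ (-8.56×10⁻¹³, -6.87×10⁻¹³, 1.79×10⁻¹⁷) N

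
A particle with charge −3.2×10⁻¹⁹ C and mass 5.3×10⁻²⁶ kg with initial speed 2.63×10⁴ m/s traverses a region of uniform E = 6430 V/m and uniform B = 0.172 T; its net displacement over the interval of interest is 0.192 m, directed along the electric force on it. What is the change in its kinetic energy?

ΔKE ≈ 3.95×10⁻¹⁶ J

The magnetic force is always ⟂ v and does no work; only the electric force changes KE.
ΔKE = F_E · d = |q|E d = (3.2×10⁻¹⁹)(6430)(0.192) ≈ 3.95×10⁻¹⁶ J.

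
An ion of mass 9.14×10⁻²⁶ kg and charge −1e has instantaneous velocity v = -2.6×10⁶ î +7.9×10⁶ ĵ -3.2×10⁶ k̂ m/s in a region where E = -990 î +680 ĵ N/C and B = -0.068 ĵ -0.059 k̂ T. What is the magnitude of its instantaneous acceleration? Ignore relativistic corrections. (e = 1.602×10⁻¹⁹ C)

|a| ≈ 1.27×10¹² m/s²

v×B = (-6.84×10⁵, -1.53×10⁵, 1.77×10⁵) N/C.
E + v×B = (-6.85×10⁵, -1.53×10⁵, 1.77×10⁵) N/C.
F = q(E + v×B) = (−1.602×10⁻¹⁹ C)·(-6.85×10⁵, -1.53×10⁵, 1.77×10⁵) = (1.10×10⁻¹³, 2.45×10⁻¹⁴, -2.83×10⁻¹⁴) N.
|a| = |F|/m = 1.159×10⁻¹³/9.14×10⁻²⁶ ≈ 1.27×10¹² m/s².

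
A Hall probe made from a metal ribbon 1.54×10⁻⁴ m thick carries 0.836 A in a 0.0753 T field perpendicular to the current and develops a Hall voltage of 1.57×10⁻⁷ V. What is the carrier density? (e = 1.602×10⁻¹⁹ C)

From V_H = IB/(n e t), n = IB/(V_H e t).
n = (0.836)(0.0753)/((1.57×10⁻⁷)(1.602×10⁻¹⁹)(1.54×10⁻⁴)) ≈ 1.63×10²⁸ m⁻³.

n ≈ 1.63×10²⁸ m⁻³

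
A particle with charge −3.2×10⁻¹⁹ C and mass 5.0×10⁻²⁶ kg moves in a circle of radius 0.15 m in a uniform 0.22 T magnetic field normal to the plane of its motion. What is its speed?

From |q|vB = mv²/r, v = |q|Br/m.
v = (3.2×10⁻¹⁹)(0.22)(0.15)/5.0×10⁻²⁶ ≈ 2.1×10⁵ m/s.

v ≈ 2.1×10⁵ m/s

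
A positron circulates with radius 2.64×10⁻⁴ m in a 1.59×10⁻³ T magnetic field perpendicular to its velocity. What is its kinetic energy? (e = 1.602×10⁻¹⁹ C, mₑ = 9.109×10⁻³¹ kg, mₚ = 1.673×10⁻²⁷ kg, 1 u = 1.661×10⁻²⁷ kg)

KE ≈ 0.0155 eV

v = |q|Br/m, then KE = ½mv² = (qBr)²/(2m).
v = (1.602×10⁻¹⁹)(1.59×10⁻³)(2.64×10⁻⁴)/9.109×10⁻³¹ ≈ 7.382×10⁴ m/s.
KE = ½(9.109×10⁻³¹)(7.382×10⁴)² ≈ 2.48×10⁻²¹ J = 0.0155 eV.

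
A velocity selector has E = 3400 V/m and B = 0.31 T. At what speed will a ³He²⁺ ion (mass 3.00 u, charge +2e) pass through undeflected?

For undeflected motion the electric and magnetic forces balance: qE = qvB.
v = E/B = 3400/0.31 = 1.1×10⁴ m/s.

v = 1.1×10⁴ m/s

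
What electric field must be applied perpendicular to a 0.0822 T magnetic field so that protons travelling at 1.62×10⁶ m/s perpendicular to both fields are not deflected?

For straight-line motion qE = qvB, so E = vB.
E = 1.62×10⁶ × 0.0822 = 1.33×10⁵ V/m.

E = 1.33×10⁵ V/m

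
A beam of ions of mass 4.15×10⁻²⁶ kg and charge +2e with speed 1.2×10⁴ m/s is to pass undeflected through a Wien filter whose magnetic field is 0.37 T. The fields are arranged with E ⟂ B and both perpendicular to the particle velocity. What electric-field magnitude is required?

For straight-line motion qE = qvB, so E = vB.
E = 1.2×10⁴ × 0.37 = 4400 V/m.

E = 4400 V/m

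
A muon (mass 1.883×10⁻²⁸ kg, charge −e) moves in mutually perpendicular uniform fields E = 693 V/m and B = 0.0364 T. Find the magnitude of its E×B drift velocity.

In crossed fields the guiding centre drifts at v_d = |E×B|/B² = E/B, independent of charge and mass.
v_d = 693/0.0364 = 1.90×10⁴ m/s.

v_d ≈ 1.90×10⁴ m/s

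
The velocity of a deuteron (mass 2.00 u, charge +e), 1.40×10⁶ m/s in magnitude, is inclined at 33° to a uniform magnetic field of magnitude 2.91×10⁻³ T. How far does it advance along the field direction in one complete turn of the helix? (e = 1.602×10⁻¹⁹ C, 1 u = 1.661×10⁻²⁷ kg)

p ≈ 52.6 m

v∥ = v cosθ = 1.40×10⁶·cos33° ≈ 1.174×10⁶ m/s.
T = 2πm/(|q|B) = 2π(3.322×10⁻²⁷)/((1.602×10⁻¹⁹)(2.91×10⁻³)) ≈ 4.477×10⁻⁵ s.
pitch = v∥ T = (1.174×10⁶)(4.477×10⁻⁵) ≈ 52.6 m.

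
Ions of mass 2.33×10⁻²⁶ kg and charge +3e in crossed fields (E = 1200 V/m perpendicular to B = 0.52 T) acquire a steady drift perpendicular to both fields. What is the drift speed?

The E×B drift speed is v_d = E/B.
v_d = 1200/0.52 = 2300 m/s.

v_d ≈ 2300 m/s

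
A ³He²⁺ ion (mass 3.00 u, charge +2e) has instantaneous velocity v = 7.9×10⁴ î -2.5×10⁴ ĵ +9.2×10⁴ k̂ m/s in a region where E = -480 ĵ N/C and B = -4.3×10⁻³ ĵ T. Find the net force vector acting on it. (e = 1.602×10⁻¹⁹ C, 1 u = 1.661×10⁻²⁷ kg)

F ≈ (1.27×10⁻¹⁶, -1.54×10⁻¹⁶, -1.09×10⁻¹⁶) N

v×B = (396, 0, -340) N/C.
E + v×B = (396, -480, -340) N/C.
F = q(E + v×B) = (3.204×10⁻¹⁹ C)·(396, -480, -340) = (1.27×10⁻¹⁶, -1.54×10⁻¹⁶, -1.09×10⁻¹⁶) N.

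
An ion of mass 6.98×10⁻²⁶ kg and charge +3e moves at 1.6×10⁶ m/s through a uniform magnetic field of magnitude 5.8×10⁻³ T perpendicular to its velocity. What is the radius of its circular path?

The magnetic force provides the centripetal force: |q|vB = mv²/r.
r = mv/(|q|B) = (6.98×10⁻²⁶)(1.6×10⁶)/((4.806×10⁻¹⁹)(5.8×10⁻³)) ≈ 40 m.

r ≈ 40 m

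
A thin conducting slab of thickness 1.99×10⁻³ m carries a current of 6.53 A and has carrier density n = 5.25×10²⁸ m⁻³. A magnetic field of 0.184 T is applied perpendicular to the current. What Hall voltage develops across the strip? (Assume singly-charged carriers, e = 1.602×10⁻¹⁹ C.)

V_H = IB/(n e t).
V_H = (6.53)(0.184)/((5.25×10²⁸)(1.602×10⁻¹⁹)(1.99×10⁻³)) ≈ 7.18×10⁻⁸ V.

V_H ≈ 7.18×10⁻⁸ V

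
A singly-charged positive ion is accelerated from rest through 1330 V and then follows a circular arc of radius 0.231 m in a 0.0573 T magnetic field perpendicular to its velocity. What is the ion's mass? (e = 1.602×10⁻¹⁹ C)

m ≈ 1.06×10⁻²⁶ kg

Combine |q|V = ½mv² and r = mv/(|q|B): eliminate v to get m = qB²r²/(2V).
m = (1.602×10⁻¹⁹)(0.0573)²(0.231)²/(2·1330) ≈ 1.06×10⁻²⁶ kg.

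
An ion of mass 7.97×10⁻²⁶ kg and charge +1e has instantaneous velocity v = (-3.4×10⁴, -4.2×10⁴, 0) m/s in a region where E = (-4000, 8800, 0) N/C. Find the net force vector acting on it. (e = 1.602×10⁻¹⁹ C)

F ≈ (-6.41×10⁻¹⁶, 1.41×10⁻¹⁵, 0) N

Only an electric field acts, so F = qE = (1.602×10⁻¹⁹ C)·(-4000, 8800, 0) = (-6.41×10⁻¹⁶, 1.41×10⁻¹⁵, 0) N.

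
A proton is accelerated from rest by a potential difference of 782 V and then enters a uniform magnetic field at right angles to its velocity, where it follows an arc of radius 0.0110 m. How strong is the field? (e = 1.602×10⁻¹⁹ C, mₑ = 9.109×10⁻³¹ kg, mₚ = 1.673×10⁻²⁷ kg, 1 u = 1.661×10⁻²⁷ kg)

B ≈ 0.367 T

v = √(2|q|V/m) = √(2·1.602×10⁻¹⁹·782/1.673×10⁻²⁷) ≈ 3.870×10⁵ m/s.
B = mv/(|q|r) = (1.673×10⁻²⁷)(3.870×10⁵)/((1.602×10⁻¹⁹)(0.0110)) ≈ 0.367 T.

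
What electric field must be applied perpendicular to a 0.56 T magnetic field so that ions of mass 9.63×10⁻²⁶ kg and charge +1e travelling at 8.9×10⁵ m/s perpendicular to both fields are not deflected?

E = 5.0×10⁵ V/m

For straight-line motion qE = qvB, so E = vB.
E = 8.9×10⁵ × 0.56 = 5.0×10⁵ V/m.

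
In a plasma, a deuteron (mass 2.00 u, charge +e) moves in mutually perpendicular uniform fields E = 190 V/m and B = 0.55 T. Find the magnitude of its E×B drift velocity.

v_d ≈ 350 m/s

The E×B drift speed is v_d = E/B.
v_d = 190/0.55 = 350 m/s.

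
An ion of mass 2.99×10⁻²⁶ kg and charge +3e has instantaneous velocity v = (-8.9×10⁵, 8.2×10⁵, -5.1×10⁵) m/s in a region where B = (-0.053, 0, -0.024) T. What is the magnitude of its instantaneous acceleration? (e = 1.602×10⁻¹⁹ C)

|a| ≈ 7.72×10¹¹ m/s²

v×B = (-1.97×10⁴, 5670, 4.35×10⁴) N/C.
F = q v×B = (4.806×10⁻¹⁹ C)·(-1.97×10⁴, 5670, 4.35×10⁴) = (-9.46×10⁻¹⁵, 2.73×10⁻¹⁵, 2.09×10⁻¹⁴) N.
|a| = |F|/m = 2.309×10⁻¹⁴/2.99×10⁻²⁶ ≈ 7.72×10¹¹ m/s².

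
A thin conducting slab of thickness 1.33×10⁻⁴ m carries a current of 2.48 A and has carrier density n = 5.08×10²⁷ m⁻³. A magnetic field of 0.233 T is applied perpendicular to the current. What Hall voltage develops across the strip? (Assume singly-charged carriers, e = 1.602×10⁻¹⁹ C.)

V_H = IB/(n e t).
V_H = (2.48)(0.233)/((5.08×10²⁷)(1.602×10⁻¹⁹)(1.33×10⁻⁴)) ≈ 5.34×10⁻⁶ V.

V_H ≈ 5.34×10⁻⁶ V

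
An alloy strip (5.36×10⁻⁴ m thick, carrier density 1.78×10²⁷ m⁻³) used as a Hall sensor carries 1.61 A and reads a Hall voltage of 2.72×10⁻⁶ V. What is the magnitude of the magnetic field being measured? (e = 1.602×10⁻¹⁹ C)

B ≈ 0.258 T

From V_H = IB/(n e t), B = V_H n e t / I.
B = (2.72×10⁻⁶)(1.78×10²⁷)(1.602×10⁻¹⁹)(5.36×10⁻⁴)/1.61 ≈ 0.258 T.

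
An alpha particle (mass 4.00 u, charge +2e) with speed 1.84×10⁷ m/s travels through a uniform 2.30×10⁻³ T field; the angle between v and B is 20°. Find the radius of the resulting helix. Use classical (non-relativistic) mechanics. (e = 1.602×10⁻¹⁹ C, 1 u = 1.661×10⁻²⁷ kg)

v⊥ = v sinθ = 1.84×10⁷·sin20° ≈ 6.293×10⁶ m/s.
r = m v⊥/(|q|B) = (6.644×10⁻²⁷)(6.293×10⁶)/((3.204×10⁻¹⁹)(2.30×10⁻³)) ≈ 56.7 m.

r ≈ 56.7 m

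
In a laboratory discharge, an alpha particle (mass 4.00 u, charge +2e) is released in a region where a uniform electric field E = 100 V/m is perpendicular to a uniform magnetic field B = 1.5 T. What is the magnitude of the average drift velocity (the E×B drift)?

v_d ≈ 67 m/s

The E×B drift speed is v_d = E/B.
v_d = 100/1.5 = 67 m/s.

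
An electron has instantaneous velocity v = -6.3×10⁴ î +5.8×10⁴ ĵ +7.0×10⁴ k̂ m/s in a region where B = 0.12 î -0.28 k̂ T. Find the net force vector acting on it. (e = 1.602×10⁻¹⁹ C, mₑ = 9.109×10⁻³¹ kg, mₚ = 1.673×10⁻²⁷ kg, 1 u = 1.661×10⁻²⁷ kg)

v×B = (-1.62×10⁴, -9240, -6960) N/C.
F = q v×B = (−1.602×10⁻¹⁹ C)·(-1.62×10⁴, -9240, -6960) = (2.60×10⁻¹⁵, 1.48×10⁻¹⁵, 1.11×10⁻¹⁵) N.

F ≈ (2.60×10⁻¹⁵, 1.48×10⁻¹⁵, 1.11×10⁻¹⁵) N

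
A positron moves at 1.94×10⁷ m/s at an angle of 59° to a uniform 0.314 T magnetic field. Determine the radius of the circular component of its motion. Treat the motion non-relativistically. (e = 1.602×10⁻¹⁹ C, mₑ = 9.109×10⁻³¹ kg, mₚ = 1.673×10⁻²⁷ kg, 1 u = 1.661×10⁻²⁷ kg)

v⊥ = v sinθ = 1.94×10⁷·sin59° ≈ 1.663×10⁷ m/s.
r = m v⊥/(|q|B) = (9.109×10⁻³¹)(1.663×10⁷)/((1.602×10⁻¹⁹)(0.314)) ≈ 3.01×10⁻⁴ m.

r ≈ 3.01×10⁻⁴ m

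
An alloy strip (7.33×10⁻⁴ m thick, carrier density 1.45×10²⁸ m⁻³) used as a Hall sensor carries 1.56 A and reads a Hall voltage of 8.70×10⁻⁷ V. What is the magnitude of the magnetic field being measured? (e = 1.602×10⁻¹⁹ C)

From V_H = IB/(n e t), B = V_H n e t / I.
B = (8.70×10⁻⁷)(1.45×10²⁸)(1.602×10⁻¹⁹)(7.33×10⁻⁴)/1.56 ≈ 0.950 T.

B ≈ 0.950 T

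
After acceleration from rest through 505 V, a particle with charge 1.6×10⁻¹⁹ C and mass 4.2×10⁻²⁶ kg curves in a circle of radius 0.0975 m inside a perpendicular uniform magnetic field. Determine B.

B ≈ 0.167 T

v = √(2|q|V/m) = √(2·1.6×10⁻¹⁹·505/4.2×10⁻²⁶) ≈ 6.203×10⁴ m/s.
B = mv/(|q|r) = (4.2×10⁻²⁶)(6.203×10⁴)/((1.6×10⁻¹⁹)(0.0975)) ≈ 0.167 T.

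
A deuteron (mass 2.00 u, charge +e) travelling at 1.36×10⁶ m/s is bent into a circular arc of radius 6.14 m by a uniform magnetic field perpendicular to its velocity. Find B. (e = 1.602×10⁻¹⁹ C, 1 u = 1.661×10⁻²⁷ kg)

B ≈ 4.59×10⁻³ T

From |q|vB = mv²/r, B = mv/(|q|r).
B = (3.322×10⁻²⁷)(1.36×10⁶)/((1.602×10⁻¹⁹)(6.14)) ≈ 4.59×10⁻³ T.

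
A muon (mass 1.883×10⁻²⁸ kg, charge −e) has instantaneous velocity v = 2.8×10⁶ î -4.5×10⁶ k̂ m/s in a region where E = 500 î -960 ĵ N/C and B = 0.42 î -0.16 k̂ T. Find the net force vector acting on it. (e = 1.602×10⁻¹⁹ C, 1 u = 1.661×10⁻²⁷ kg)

F ≈ (-8.01×10⁻¹⁷, 2.31×10⁻¹³, 0) N

v×B = (0, -1.44×10⁶, 0) N/C.
E + v×B = (500, -1.44×10⁶, 0) N/C.
F = q(E + v×B) = (−1.602×10⁻¹⁹ C)·(500, -1.44×10⁶, 0) = (-8.01×10⁻¹⁷, 2.31×10⁻¹³, 0) N.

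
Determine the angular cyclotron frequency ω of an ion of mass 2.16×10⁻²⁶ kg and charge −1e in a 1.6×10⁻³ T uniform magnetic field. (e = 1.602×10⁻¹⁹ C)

ω ≈ 1.2×10⁴ rad/s

ω = |q|B/m.
ω = (1.602×10⁻¹⁹)(1.6×10⁻³)/2.16×10⁻²⁶ ≈ 1.2×10⁴ rad/s.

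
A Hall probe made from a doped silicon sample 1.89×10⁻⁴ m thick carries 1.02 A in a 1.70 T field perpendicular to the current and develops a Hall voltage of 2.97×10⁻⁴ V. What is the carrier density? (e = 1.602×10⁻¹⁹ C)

From V_H = IB/(n e t), n = IB/(V_H e t).
n = (1.02)(1.70)/((2.97×10⁻⁴)(1.602×10⁻¹⁹)(1.89×10⁻⁴)) ≈ 1.93×10²⁶ m⁻³.

n ≈ 1.93×10²⁶ m⁻³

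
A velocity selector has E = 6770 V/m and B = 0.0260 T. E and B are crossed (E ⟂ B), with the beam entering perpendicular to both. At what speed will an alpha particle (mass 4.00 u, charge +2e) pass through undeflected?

Straight-line motion ⇒ electric and magnetic forces cancel, so E = vB.
v = E/B = 6770/0.0260 = 2.60×10⁵ m/s.
The result is independent of the particle's charge and mass.

v = 2.60×10⁵ m/s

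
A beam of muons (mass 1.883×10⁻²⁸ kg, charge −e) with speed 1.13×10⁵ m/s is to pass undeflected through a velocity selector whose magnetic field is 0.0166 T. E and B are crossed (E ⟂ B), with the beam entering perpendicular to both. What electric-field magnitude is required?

For straight-line motion qE = qvB, so E = vB.
E = 1.13×10⁵ × 0.0166 = 1880 V/m.

E = 1880 V/m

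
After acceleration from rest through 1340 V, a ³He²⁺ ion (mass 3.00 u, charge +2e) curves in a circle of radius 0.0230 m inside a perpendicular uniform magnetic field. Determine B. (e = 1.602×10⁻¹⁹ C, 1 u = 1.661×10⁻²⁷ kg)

v = √(2|q|V/m) = √(2·3.204×10⁻¹⁹·1340/4.983×10⁻²⁷) ≈ 4.151×10⁵ m/s.
B = mv/(|q|r) = (4.983×10⁻²⁷)(4.151×10⁵)/((3.204×10⁻¹⁹)(0.0230)) ≈ 0.281 T.

B ≈ 0.281 T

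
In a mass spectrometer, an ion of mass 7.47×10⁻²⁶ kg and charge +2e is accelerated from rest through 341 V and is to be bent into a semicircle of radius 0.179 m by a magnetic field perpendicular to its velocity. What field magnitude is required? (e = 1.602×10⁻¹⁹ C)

B ≈ 0.0704 T

v = √(2|q|V/m) = √(2·3.204×10⁻¹⁹·341/7.47×10⁻²⁶) ≈ 5.409×10⁴ m/s.
B = mv/(|q|r) = (7.47×10⁻²⁶)(5.409×10⁴)/((3.204×10⁻¹⁹)(0.179)) ≈ 0.0704 T.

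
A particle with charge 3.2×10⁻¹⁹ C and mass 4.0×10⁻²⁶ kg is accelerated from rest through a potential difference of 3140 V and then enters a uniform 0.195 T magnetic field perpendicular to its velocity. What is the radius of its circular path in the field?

r ≈ 0.144 m

Acceleration: |q|V = ½mv² ⇒ v = √(2|q|V/m) = √(2·3.2×10⁻¹⁹·3140/4.0×10⁻²⁶) ≈ 2.241×10⁵ m/s.
In the field: r = mv/(|q|B) = (4.0×10⁻²⁶)(2.241×10⁵)/((3.2×10⁻¹⁹)(0.195)) ≈ 0.144 m.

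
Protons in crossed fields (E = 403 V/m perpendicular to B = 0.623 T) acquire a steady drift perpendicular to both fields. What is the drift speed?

v_d ≈ 647 m/s

In crossed fields the guiding centre drifts at v_d = |E×B|/B² = E/B, independent of charge and mass.
v_d = 403/0.623 = 647 m/s.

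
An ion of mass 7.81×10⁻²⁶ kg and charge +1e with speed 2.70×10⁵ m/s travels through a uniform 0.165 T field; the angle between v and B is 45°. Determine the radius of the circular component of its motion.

r ≈ 0.564 m

v⊥ = v sinθ = 2.70×10⁵·sin45° ≈ 1.909×10⁵ m/s.
r = m v⊥/(|q|B) = (7.81×10⁻²⁶)(1.909×10⁵)/((1.602×10⁻¹⁹)(0.165)) ≈ 0.564 m.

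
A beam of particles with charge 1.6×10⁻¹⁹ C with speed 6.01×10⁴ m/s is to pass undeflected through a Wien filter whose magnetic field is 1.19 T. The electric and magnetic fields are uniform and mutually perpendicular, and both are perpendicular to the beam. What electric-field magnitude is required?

For straight-line motion qE = qvB, so E = vB.
E = 6.01×10⁴ × 1.19 = 7.15×10⁴ V/m.

E = 7.15×10⁴ V/m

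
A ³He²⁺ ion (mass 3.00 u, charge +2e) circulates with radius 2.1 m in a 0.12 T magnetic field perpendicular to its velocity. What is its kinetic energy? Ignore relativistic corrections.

v = |q|Br/m, then KE = ½mv² = (qBr)²/(2m).
v = (3.204×10⁻¹⁹)(0.12)(2.1)/4.983×10⁻²⁷ ≈ 1.620×10⁷ m/s.
KE = ½(4.983×10⁻²⁷)(1.620×10⁷)² ≈ 6.5×10⁻¹³ J.

KE ≈ 6.5×10⁻¹³ J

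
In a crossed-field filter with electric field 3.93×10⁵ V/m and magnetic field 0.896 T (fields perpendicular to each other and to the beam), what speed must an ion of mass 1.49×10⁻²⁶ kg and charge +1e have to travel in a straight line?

v = 4.39×10⁵ m/s

Straight-line motion ⇒ electric and magnetic forces cancel, so E = vB.
v = E/B = 3.93×10⁵/0.896 = 4.39×10⁵ m/s.
The result is independent of the particle's charge and mass.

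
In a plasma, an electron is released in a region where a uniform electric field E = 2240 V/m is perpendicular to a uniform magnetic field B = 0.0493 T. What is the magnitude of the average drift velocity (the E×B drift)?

The steady drift has the magnetic force balancing the electric force, so v_d = E/B.
v_d = 2240/0.0493 = 4.54×10⁴ m/s.

v_d ≈ 4.54×10⁴ m/s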